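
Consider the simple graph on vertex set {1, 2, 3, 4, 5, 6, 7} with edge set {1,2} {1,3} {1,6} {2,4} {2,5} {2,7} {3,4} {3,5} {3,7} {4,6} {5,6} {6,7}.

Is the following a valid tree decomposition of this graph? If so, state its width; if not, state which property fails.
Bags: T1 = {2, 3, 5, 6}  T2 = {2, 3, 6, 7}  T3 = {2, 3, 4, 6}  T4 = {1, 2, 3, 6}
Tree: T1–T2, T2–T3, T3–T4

Yes; width 3.

Vertex coverage: the bags together contain {1, 2, 3, 4, 5, 6, 7}, the full vertex set. Edge coverage: each edge of G has both endpoints in at least one bag. Running intersection: for every vertex, the bags containing it form a connected subtree. All three properties hold, so this is a valid tree decomposition of width max|bag| − 1 = 3, and hence tw(G) ≤ 3.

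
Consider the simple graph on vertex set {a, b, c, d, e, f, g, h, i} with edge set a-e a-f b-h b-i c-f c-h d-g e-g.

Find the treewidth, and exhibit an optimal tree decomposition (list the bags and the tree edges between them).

Every bag has size at most 2, so the width is 2 − 1 = 1 and tw(G) ≤ 1. G has an edge, so its treewidth is at least 1. Combining the bounds, tw(G) = 1.

Treewidth 1.
One optimal decomposition is:
Bags: B1 = {d, g}  B2 = {e, g}  B3 = {a, e}  B4 = {a, f}  B5 = {c, f}  B6 = {c, h}  B7 = {b, h}  B8 = {b, i}
Tree: B1–B2, B2–B3, B3–B4, B4–B5, B5–B6, B6–B7, B7–B8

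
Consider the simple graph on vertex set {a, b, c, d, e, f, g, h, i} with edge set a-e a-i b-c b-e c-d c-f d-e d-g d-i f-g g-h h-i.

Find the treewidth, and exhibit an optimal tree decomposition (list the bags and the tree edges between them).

Treewidth 3.
One such decomposition:
Bags: B1 = {c, f, g, h}  B2 = {c, d, g, h}  B3 = {c, d, h, i}  B4 = {b, c, d, i}  B5 = {b, d, e, i}  B6 = {a, b, e, i}
Tree: B1–B2, B2–B3, B3–B4, B4–B5, B5–B6

Each bag holds 4 vertices, so the decomposition has width 3, which upper-bounds the treewidth. For the lower bound: the 4 vertex sets {f,g,h}, {c}, {d}, {a,b,e,i} are disjoint, each induces a connected subgraph, and every pair is joined by at least one edge of G. Contracting each set to a single vertex therefore yields K_{4} as a minor, and since treewidth is minor-monotone, tw(G) ≥ tw(K_{4}) = 3. Combining the bounds, tw(G) = 3.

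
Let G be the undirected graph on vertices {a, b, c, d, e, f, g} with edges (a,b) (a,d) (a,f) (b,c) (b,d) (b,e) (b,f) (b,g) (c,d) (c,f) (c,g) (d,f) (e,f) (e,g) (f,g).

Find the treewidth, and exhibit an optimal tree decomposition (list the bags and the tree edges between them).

Treewidth 3.
One such decomposition:
Bags: B1 = {b, c, f, g}  B2 = {b, e, f, g}  B3 = {b, c, d, f}  B4 = {a, b, d, f}
Tree: B1–B2, B1–B3, B3–B4

The largest bag has 4 vertices, giving width 3; this decomposition certifies tw(G) ≤ 3. Conversely, {b, c, d, f} is a clique of size 4, and the vertices of any clique must share a bag in every tree decomposition; so some bag has ≥ 4 vertices and tw(G) ≥ 3. Therefore the treewidth is 3.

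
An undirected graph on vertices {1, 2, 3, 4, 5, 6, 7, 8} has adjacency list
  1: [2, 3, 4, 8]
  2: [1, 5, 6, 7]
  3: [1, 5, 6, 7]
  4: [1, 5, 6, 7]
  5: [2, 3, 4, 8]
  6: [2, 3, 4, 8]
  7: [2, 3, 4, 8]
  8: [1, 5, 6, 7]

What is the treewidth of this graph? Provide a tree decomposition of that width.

Treewidth 4.
One such decomposition:
Bags: B1 = {2, 3, 4, 7, 8}  B2 = {2, 3, 4, 6, 8}  B3 = {2, 3, 4, 5, 8}  B4 = {1, 2, 3, 4, 8}
Tree: B1–B2, B2–B3, B3–B4

The largest bag has 5 vertices, giving width 4; this decomposition certifies tw(G) ≤ 4. For the lower bound: the 5 vertex sets {3,7}, {4,6}, {2,5}, {8}, {1} are disjoint, each induces a connected subgraph, and every pair is joined by at least one edge of G. Contracting each set to a single vertex therefore yields K_{5} as a minor, and since treewidth is minor-monotone, tw(G) ≥ tw(K_{5}) = 4. Hence tw(G) = 4 exactly.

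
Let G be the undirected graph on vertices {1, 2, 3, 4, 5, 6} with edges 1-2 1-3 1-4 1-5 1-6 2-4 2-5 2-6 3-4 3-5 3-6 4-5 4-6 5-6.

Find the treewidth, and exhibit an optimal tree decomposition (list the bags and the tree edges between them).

Treewidth 4.
One optimal decomposition is:
Bags: B1 = {1, 2, 4, 5, 6}  B2 = {1, 3, 4, 5, 6}
Tree: B1–B2

The largest bag has 5 vertices, giving width 4; this decomposition certifies tw(G) ≤ 4. On the other hand G contains the 5-clique {1, 2, 4, 5, 6}. A clique must lie in a single bag of any decomposition, so no decomposition can have width below 4. Therefore the treewidth is 4.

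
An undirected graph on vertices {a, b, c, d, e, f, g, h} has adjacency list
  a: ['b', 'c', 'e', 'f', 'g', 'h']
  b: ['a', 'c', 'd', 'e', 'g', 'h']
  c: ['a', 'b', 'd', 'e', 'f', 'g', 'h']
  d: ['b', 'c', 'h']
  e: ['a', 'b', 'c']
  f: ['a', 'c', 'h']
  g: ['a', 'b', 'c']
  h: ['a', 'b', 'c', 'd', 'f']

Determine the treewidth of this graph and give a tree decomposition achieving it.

Treewidth 3.
One such decomposition:
Bags: B1 = {a, b, c, h}  B2 = {a, b, c, g}  B3 = {a, b, c, e}  B4 = {b, c, d, h}  B5 = {a, c, f, h}
Tree: B1–B2, B1–B3, B1–B4, B1–B5

Each bag holds 4 vertices, so the decomposition has width 3, which upper-bounds the treewidth. Conversely, {a, c, f, h} is a clique of size 4, and the vertices of any clique must share a bag in every tree decomposition; so some bag has ≥ 4 vertices and tw(G) ≥ 3. Combining the bounds, tw(G) = 3.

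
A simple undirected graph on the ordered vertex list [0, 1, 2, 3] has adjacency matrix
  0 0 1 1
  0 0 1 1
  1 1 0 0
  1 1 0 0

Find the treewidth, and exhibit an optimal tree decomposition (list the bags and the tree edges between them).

Each bag holds 3 vertices, so the decomposition has width 2, which upper-bounds the treewidth. Since 1–2–0–3–1 is a cycle in G, G is not acyclic. Forests are exactly the graphs of treewidth ≤ 1, so tw(G) ≥ 2. Hence tw(G) = 2 exactly.

Treewidth 2.
Bags: B1 = {0, 1, 2}  B2 = {0, 1, 3}
Tree: B1–B2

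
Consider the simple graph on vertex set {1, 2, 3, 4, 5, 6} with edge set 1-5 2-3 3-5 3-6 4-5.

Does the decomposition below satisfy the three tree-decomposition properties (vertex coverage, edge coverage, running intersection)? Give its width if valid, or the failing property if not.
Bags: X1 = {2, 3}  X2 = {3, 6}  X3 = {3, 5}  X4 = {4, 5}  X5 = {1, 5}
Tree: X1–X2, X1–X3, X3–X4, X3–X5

Every vertex of G appears in some bag (union = {1, 2, 3, 4, 5, 6}); every edge is covered by a bag; and for each vertex v the set of bags containing v is connected in the bag tree. The decomposition is therefore valid. The largest bag has 2 vertices, so the width is 1.

Yes; width 1.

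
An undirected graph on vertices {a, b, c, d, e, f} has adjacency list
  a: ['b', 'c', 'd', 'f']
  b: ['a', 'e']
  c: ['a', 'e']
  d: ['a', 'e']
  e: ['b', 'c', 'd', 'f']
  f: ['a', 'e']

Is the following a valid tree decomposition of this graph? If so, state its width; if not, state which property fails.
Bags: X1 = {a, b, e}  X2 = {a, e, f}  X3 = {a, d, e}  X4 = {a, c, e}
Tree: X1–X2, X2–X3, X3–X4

Yes; width 2.

Every vertex of G appears in some bag (union = {a, b, c, d, e, f}); every edge is covered by a bag; and for each vertex v the set of bags containing v is connected in the bag tree. The decomposition is therefore valid. The largest bag has 3 vertices, so the width is 2.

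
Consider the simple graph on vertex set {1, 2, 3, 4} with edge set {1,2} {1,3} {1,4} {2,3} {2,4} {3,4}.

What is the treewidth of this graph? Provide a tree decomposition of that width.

Treewidth 3.
Bags: B1 = {1, 2, 3, 4}
Tree: (single bag)

With just one bag of size 4, the width is 4 − 1 = 3, so tw(G) ≤ 3. For the lower bound, the 4 vertices {1, 2, 3, 4} are pairwise adjacent, and any tree decomposition puts a clique entirely inside one bag — forcing width ≥ 3. The upper and lower bounds meet at 3, so that is the treewidth.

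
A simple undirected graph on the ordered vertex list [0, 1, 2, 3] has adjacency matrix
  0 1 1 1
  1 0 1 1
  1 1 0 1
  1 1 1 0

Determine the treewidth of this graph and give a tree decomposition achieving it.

Treewidth 3.
One such decomposition:
Bags: B1 = {0, 1, 2, 3}
Tree: (single bag)

A single bag containing all 4 vertices is trivially a valid decomposition of width 3. Conversely, {0, 1, 2, 3} is a clique of size 4, and the vertices of any clique must share a bag in every tree decomposition; so some bag has ≥ 4 vertices and tw(G) ≥ 3. Therefore the treewidth is 3.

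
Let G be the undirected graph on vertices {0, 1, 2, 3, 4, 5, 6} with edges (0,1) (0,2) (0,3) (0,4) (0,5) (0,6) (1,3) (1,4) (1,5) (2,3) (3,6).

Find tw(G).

2

A width-2 tree decomposition is:
Bags: B1 = {0, 2, 3}  B2 = {0, 1, 3}  B3 = {0, 1, 5}  B4 = {0, 1, 4}  B5 = {0, 3, 6}
Tree: B1–B2, B2–B3, B3–B4, B2–B5
Each bag holds 3 vertices, so the decomposition has width 2, which upper-bounds the treewidth. Conversely, {0, 1, 3} is a clique of size 3, and the vertices of any clique must share a bag in every tree decomposition; so some bag has ≥ 3 vertices and tw(G) ≥ 2. Therefore the treewidth is 2.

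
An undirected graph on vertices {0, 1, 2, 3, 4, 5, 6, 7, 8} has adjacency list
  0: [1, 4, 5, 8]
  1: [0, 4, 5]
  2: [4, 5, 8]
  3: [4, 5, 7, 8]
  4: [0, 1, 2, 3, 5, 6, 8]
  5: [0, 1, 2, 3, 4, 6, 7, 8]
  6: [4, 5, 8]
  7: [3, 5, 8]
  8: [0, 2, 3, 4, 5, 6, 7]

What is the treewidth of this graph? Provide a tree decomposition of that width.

Every bag has size at most 4, so the width is 4 − 1 = 3 and tw(G) ≤ 3. For the lower bound, the 4 vertices {0, 4, 5, 8} are pairwise adjacent, and any tree decomposition puts a clique entirely inside one bag — forcing width ≥ 3. Hence tw(G) = 3 exactly.

Treewidth 3.
One such decomposition:
Bags: B1 = {0, 4, 5, 8}  B2 = {2, 4, 5, 8}  B3 = {3, 4, 5, 8}  B4 = {4, 5, 6, 8}  B5 = {0, 1, 4, 5}  B6 = {3, 5, 7, 8}
Tree: B1–B2, B1–B3, B3–B4, B1–B5, B3–B6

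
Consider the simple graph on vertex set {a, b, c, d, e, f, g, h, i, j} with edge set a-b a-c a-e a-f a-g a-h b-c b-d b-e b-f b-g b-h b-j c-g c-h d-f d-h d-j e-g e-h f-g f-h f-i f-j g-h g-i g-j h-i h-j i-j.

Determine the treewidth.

4

A width-4 tree decomposition is:
Bags: B1 = {a, b, f, g, h}  B2 = {b, f, g, h, j}  B3 = {a, b, e, g, h}  B4 = {a, b, c, g, h}  B5 = {b, d, f, h, j}  B6 = {f, g, h, i, j}
Tree: B1–B2, B1–B3, B3–B4, B2–B5, B2–B6
Every bag has size at most 5, so the width is 5 − 1 = 4 and tw(G) ≤ 4. Conversely, {b, d, f, h, j} is a clique of size 5, and the vertices of any clique must share a bag in every tree decomposition; so some bag has ≥ 5 vertices and tw(G) ≥ 4. Therefore the treewidth is 4.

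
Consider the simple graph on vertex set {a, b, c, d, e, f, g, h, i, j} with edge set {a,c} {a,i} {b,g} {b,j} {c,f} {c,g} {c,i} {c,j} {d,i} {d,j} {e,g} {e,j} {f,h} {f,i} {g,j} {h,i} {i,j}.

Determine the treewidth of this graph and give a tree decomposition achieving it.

Each bag holds 3 vertices, so the decomposition has width 2, which upper-bounds the treewidth. On the other hand G contains the 3-clique {e, g, j}. A clique must lie in a single bag of any decomposition, so no decomposition can have width below 2. Therefore the treewidth is 2.

Treewidth 2.
One optimal decomposition is:
Bags: B1 = {c, g, j}  B2 = {c, i, j}  B3 = {b, g, j}  B4 = {d, i, j}  B5 = {c, f, i}  B6 = {e, g, j}  B7 = {a, c, i}  B8 = {f, h, i}
Tree: B1–B2, B1–B3, B2–B4, B2–B5, B1–B6, B5–B7, B5–B8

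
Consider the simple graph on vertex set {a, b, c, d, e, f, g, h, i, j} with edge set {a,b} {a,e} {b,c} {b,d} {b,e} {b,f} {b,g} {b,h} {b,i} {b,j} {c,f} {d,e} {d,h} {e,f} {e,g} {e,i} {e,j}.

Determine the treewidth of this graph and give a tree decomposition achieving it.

The largest bag has 3 vertices, giving width 2; this decomposition certifies tw(G) ≤ 2. On the other hand G contains the 3-clique {b, d, e}. A clique must lie in a single bag of any decomposition, so no decomposition can have width below 2. Combining the bounds, tw(G) = 2.

Treewidth 2.
Bags: B1 = {b, e, j}  B2 = {b, d, e}  B3 = {b, e, f}  B4 = {b, c, f}  B5 = {b, e, g}  B6 = {b, d, h}  B7 = {a, b, e}  B8 = {b, e, i}
Tree: B1–B2, B2–B3, B3–B4, B2–B5, B2–B6, B2–B7, B7–B8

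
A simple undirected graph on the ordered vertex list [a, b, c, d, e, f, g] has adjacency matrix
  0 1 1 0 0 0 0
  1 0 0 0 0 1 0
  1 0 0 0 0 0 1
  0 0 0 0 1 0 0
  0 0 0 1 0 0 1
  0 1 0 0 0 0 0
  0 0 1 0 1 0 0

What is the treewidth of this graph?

1

A width-1 tree decomposition is:
Bags: B1 = {d, e}  B2 = {e, g}  B3 = {c, g}  B4 = {a, c}  B5 = {a, b}  B6 = {b, f}
Tree: B1–B2, B2–B3, B3–B4, B4–B5, B5–B6
The largest bag has 2 vertices, giving width 1; this decomposition certifies tw(G) ≤ 1. Since G has at least one edge (e.g. d–e), it is not an edgeless graph, so tw(G) ≥ 1. Combining the bounds, tw(G) = 1.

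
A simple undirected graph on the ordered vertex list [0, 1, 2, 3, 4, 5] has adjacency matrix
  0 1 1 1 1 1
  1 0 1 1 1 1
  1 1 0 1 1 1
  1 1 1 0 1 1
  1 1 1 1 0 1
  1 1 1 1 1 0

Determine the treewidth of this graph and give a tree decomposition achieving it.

Treewidth 5.
One such decomposition:
Bags: B1 = {0, 1, 2, 3, 4, 5}
Tree: (single bag)

With just one bag of size 6, the width is 6 − 1 = 5, so tw(G) ≤ 5. Conversely, {0, 1, 2, 3, 4, 5} is a clique of size 6, and the vertices of any clique must share a bag in every tree decomposition; so some bag has ≥ 6 vertices and tw(G) ≥ 5. Therefore the treewidth is 5.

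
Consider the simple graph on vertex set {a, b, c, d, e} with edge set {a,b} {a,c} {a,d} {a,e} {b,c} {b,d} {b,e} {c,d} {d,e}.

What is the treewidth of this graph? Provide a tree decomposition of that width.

Each bag holds 4 vertices, so the decomposition has width 3, which upper-bounds the treewidth. For the lower bound, the 4 vertices {a, b, d, e} are pairwise adjacent, and any tree decomposition puts a clique entirely inside one bag — forcing width ≥ 3. Hence tw(G) = 3 exactly.

Treewidth 3.
Bags: B1 = {a, b, d, e}  B2 = {a, b, c, d}
Tree: B1–B2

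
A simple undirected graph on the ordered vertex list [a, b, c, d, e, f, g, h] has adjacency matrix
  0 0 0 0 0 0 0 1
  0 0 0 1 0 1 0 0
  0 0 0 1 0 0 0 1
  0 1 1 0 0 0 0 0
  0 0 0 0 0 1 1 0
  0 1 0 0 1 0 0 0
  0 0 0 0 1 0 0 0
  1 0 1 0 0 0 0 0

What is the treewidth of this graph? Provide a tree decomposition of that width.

The largest bag has 2 vertices, giving width 1; this decomposition certifies tw(G) ≤ 1. G has an edge, so its treewidth is at least 1. The upper and lower bounds meet at 1, so that is the treewidth.

Treewidth 1.
Bags: B1 = {a, h}  B2 = {c, h}  B3 = {c, d}  B4 = {b, d}  B5 = {b, f}  B6 = {e, f}  B7 = {e, g}
Tree: B1–B2, B2–B3, B3–B4, B4–B5, B5–B6, B6–B7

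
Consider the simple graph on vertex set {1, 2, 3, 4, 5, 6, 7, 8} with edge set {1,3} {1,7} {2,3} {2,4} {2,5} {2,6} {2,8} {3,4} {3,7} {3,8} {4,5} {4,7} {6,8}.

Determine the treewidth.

A width-2 tree decomposition is:
Bags: B1 = {3, 4, 7}  B2 = {2, 3, 4}  B3 = {2, 4, 5}  B4 = {1, 3, 7}  B5 = {2, 3, 8}  B6 = {2, 6, 8}
Tree: B1–B2, B2–B3, B1–B4, B2–B5, B5–B6
The largest bag has 3 vertices, giving width 2; this decomposition certifies tw(G) ≤ 2. Conversely, {1, 3, 7} is a clique of size 3, and the vertices of any clique must share a bag in every tree decomposition; so some bag has ≥ 3 vertices and tw(G) ≥ 2. Combining the bounds, tw(G) = 2.

2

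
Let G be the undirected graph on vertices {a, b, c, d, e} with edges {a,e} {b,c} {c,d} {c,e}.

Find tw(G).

A width-1 tree decomposition is:
Bags: B1 = {c, e}  B2 = {a, e}  B3 = {c, d}  B4 = {b, c}
Tree: B1–B2, B1–B3, B1–B4
Every bag has size at most 2, so the width is 2 − 1 = 1 and tw(G) ≤ 1. Since G has at least one edge (e.g. e–c), it is not an edgeless graph, so tw(G) ≥ 1. Combining the bounds, tw(G) = 1.

1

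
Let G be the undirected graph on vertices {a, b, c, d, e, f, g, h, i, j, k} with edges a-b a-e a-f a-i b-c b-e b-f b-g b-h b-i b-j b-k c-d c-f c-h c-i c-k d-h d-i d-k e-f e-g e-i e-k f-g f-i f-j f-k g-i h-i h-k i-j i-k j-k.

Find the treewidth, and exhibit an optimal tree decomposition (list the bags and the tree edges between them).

Each bag holds 5 vertices, so the decomposition has width 4, which upper-bounds the treewidth. For the lower bound, the 5 vertices {c, d, h, i, k} are pairwise adjacent, and any tree decomposition puts a clique entirely inside one bag — forcing width ≥ 4. The upper and lower bounds meet at 4, so that is the treewidth.

Treewidth 4.
One optimal decomposition is:
Bags: B1 = {b, f, i, j, k}  B2 = {b, e, f, i, k}  B3 = {b, c, f, i, k}  B4 = {b, c, h, i, k}  B5 = {c, d, h, i, k}  B6 = {a, b, e, f, i}  B7 = {b, e, f, g, i}
Tree: B1–B2, B2–B3, B3–B4, B4–B5, B2–B6, B2–B7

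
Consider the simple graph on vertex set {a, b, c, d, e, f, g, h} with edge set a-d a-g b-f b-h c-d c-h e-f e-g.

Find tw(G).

2

A width-2 tree decomposition is:
Bags: B1 = {c, d, h}  B2 = {a, d, h}  B3 = {a, g, h}  B4 = {e, g, h}  B5 = {e, f, h}  B6 = {b, f, h}
Tree: B1–B2, B2–B3, B3–B4, B4–B5, B5–B6
Every bag has size at most 3, so the width is 3 − 1 = 2 and tw(G) ≤ 2. The edges h–c–d–a–g–e–f–b–h form a cycle, so G is not a tree and its treewidth is at least 2. Therefore the treewidth is 2.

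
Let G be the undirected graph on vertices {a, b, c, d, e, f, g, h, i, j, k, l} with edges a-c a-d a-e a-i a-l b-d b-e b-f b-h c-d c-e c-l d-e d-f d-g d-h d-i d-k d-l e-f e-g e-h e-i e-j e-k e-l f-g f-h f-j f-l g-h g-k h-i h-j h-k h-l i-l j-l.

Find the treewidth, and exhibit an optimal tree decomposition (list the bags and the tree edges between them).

Every bag has size at most 5, so the width is 5 − 1 = 4 and tw(G) ≤ 4. Conversely, {d, e, f, g, h} is a clique of size 5, and the vertices of any clique must share a bag in every tree decomposition; so some bag has ≥ 5 vertices and tw(G) ≥ 4. Combining the bounds, tw(G) = 4.

Treewidth 4.
One such decomposition:
Bags: B1 = {b, d, e, f, h}  B2 = {d, e, f, g, h}  B3 = {d, e, f, h, l}  B4 = {d, e, h, i, l}  B5 = {a, d, e, i, l}  B6 = {d, e, g, h, k}  B7 = {e, f, h, j, l}  B8 = {a, c, d, e, l}
Tree: B1–B2, B2–B3, B3–B4, B4–B5, B2–B6, B3–B7, B5–B8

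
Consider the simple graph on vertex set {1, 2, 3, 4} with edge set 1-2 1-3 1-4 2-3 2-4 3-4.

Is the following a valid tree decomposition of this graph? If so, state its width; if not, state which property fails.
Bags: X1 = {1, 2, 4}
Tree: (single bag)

A tree decomposition must satisfy three properties: every vertex lies in some bag; for every edge, both endpoints lie together in some bag; and for every vertex, the bags containing it form a connected subtree. Here vertex 3 appears in no bag, so the decomposition is invalid.

No — vertex 3 appears in no bag.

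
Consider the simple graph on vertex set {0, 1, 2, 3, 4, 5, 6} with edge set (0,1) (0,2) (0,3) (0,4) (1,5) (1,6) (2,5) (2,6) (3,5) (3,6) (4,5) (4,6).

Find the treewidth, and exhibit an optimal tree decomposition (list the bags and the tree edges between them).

Treewidth 3.
One optimal decomposition is:
Bags: B1 = {0, 4, 5, 6}  B2 = {0, 2, 5, 6}  B3 = {0, 3, 5, 6}  B4 = {0, 1, 5, 6}
Tree: B1–B2, B2–B3, B3–B4

Every bag has size at most 4, so the width is 4 − 1 = 3 and tw(G) ≤ 3. For the lower bound: the 4 vertex sets {4,6}, {0,2}, {5}, {3} are disjoint, each induces a connected subgraph, and every pair is joined by at least one edge of G. Contracting each set to a single vertex therefore yields K_{4} as a minor, and since treewidth is minor-monotone, tw(G) ≥ tw(K_{4}) = 3. Combining the bounds, tw(G) = 3.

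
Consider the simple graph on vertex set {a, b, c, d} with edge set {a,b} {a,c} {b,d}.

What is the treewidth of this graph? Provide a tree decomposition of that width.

Treewidth 1.
One optimal decomposition is:
Bags: B1 = {a, b}  B2 = {a, c}  B3 = {b, d}
Tree: B1–B2, B1–B3

Every bag has size at most 2, so the width is 2 − 1 = 1 and tw(G) ≤ 1. Since G has at least one edge (e.g. b–a), it is not an edgeless graph, so tw(G) ≥ 1. Combining the bounds, tw(G) = 1.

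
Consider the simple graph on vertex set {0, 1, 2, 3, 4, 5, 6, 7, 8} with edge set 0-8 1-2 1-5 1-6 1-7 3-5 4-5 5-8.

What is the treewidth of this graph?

A width-1 tree decomposition is:
Bags: B1 = {3, 5}  B2 = {1, 5}  B3 = {1, 7}  B4 = {1, 6}  B5 = {5, 8}  B6 = {1, 2}  B7 = {4, 5}  B8 = {0, 8}
Tree: B1–B2, B2–B3, B2–B4, B1–B5, B3–B6, B5–B7, B5–B8
Each bag holds 2 vertices, so the decomposition has width 1, which upper-bounds the treewidth. Since G has at least one edge (e.g. 5–3), it is not an edgeless graph, so tw(G) ≥ 1. The upper and lower bounds meet at 1, so that is the treewidth.

1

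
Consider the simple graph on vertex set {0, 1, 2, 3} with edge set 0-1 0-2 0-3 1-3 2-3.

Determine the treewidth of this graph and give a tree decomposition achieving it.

The largest bag has 3 vertices, giving width 2; this decomposition certifies tw(G) ≤ 2. For the lower bound, the 3 vertices {0, 1, 3} are pairwise adjacent, and any tree decomposition puts a clique entirely inside one bag — forcing width ≥ 2. The upper and lower bounds meet at 2, so that is the treewidth.

Treewidth 2.
One optimal decomposition is:
Bags: B1 = {0, 1, 3}  B2 = {0, 2, 3}
Tree: B1–B2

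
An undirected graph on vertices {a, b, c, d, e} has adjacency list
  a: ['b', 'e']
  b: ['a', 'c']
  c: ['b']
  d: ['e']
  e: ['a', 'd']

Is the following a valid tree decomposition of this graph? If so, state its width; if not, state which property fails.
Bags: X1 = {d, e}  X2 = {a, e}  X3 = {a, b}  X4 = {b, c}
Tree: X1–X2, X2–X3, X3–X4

Vertex coverage: the bags together contain {a, b, c, d, e}, the full vertex set. Edge coverage: each edge of G has both endpoints in at least one bag. Running intersection: for every vertex, the bags containing it form a connected subtree. All three properties hold, so this is a valid tree decomposition of width max|bag| − 1 = 1, and hence tw(G) ≤ 1.

Yes; width 1.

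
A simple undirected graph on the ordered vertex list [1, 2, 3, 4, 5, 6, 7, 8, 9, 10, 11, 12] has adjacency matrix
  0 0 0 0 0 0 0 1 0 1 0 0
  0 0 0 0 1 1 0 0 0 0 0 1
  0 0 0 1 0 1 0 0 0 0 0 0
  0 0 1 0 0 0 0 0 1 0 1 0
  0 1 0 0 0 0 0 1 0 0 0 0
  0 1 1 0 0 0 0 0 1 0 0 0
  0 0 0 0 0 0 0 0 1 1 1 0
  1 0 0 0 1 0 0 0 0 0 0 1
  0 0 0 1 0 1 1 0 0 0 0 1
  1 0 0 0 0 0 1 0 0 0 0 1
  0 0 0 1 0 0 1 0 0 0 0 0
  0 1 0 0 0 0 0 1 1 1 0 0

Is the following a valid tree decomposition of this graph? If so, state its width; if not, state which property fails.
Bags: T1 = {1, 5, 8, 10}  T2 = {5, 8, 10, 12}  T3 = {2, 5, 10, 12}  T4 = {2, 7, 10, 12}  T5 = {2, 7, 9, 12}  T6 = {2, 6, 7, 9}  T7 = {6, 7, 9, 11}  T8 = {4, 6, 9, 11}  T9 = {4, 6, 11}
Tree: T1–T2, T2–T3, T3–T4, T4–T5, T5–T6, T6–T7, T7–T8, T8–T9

A tree decomposition must satisfy three properties: every vertex lies in some bag; for every edge, both endpoints lie together in some bag; and for every vertex, the bags containing it form a connected subtree. Here vertex 3 appears in no bag, so the decomposition is invalid.

No — vertex 3 appears in no bag.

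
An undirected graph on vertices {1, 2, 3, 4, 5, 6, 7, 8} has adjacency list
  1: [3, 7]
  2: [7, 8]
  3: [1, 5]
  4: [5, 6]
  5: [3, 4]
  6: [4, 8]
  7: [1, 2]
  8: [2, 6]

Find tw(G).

2

A width-2 tree decomposition is:
Bags: B1 = {3, 4, 5}  B2 = {3, 4, 6}  B3 = {3, 6, 8}  B4 = {2, 3, 8}  B5 = {2, 3, 7}  B6 = {1, 3, 7}
Tree: B1–B2, B2–B3, B3–B4, B4–B5, B5–B6
Every bag has size at most 3, so the width is 3 − 1 = 2 and tw(G) ≤ 2. The edges 3–5–4–6–8–2–7–1–3 form a cycle, so G is not a tree and its treewidth is at least 2. The upper and lower bounds meet at 2, so that is the treewidth.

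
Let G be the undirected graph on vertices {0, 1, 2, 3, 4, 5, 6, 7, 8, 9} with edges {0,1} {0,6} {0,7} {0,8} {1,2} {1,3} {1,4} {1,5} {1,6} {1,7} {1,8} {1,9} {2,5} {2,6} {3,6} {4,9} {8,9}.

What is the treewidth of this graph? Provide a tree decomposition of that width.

The largest bag has 3 vertices, giving width 2; this decomposition certifies tw(G) ≤ 2. For the lower bound, the 3 vertices {0, 1, 8} are pairwise adjacent, and any tree decomposition puts a clique entirely inside one bag — forcing width ≥ 2. Therefore the treewidth is 2.

Treewidth 2.
One such decomposition:
Bags: B1 = {0, 1, 6}  B2 = {1, 2, 6}  B3 = {1, 2, 5}  B4 = {0, 1, 8}  B5 = {0, 1, 7}  B6 = {1, 3, 6}  B7 = {1, 8, 9}  B8 = {1, 4, 9}
Tree: B1–B2, B2–B3, B1–B4, B1–B5, B2–B6, B4–B7, B7–B8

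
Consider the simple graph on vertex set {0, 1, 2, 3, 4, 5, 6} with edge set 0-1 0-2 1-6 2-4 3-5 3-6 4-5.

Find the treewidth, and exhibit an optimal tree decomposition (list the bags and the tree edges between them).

Each bag holds 3 vertices, so the decomposition has width 2, which upper-bounds the treewidth. Since 4–2–0–1–6–3–5–4 is a cycle in G, G is not acyclic. Forests are exactly the graphs of treewidth ≤ 1, so tw(G) ≥ 2. Combining the bounds, tw(G) = 2.

Treewidth 2.
One such decomposition:
Bags: B1 = {0, 2, 4}  B2 = {0, 1, 4}  B3 = {1, 4, 6}  B4 = {3, 4, 6}  B5 = {3, 4, 5}
Tree: B1–B2, B2–B3, B3–B4, B4–B5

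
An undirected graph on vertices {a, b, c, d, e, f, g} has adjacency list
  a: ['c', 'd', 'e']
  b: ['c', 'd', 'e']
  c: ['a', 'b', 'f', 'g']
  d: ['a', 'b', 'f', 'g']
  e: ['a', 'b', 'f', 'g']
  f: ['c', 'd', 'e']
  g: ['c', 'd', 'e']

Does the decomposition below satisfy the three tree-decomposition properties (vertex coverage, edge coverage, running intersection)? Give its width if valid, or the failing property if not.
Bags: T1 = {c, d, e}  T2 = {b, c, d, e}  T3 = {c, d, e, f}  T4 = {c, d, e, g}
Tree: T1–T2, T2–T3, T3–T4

A tree decomposition must satisfy three properties: every vertex lies in some bag; for every edge, both endpoints lie together in some bag; and for every vertex, the bags containing it form a connected subtree. Here vertex a appears in no bag, so the decomposition is invalid.

No — vertex a appears in no bag.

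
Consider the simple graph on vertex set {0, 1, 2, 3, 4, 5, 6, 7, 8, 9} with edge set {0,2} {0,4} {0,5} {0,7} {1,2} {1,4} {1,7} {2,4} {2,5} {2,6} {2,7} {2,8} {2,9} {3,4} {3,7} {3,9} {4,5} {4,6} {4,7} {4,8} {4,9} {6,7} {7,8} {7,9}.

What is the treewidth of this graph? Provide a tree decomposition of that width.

Treewidth 3.
One such decomposition:
Bags: B1 = {2, 4, 6, 7}  B2 = {2, 4, 7, 8}  B3 = {1, 2, 4, 7}  B4 = {2, 4, 7, 9}  B5 = {0, 2, 4, 7}  B6 = {3, 4, 7, 9}  B7 = {0, 2, 4, 5}
Tree: B1–B2, B2–B3, B1–B4, B1–B5, B4–B6, B5–B7

The largest bag has 4 vertices, giving width 3; this decomposition certifies tw(G) ≤ 3. On the other hand G contains the 4-clique {0, 2, 4, 5}. A clique must lie in a single bag of any decomposition, so no decomposition can have width below 3. Therefore the treewidth is 3.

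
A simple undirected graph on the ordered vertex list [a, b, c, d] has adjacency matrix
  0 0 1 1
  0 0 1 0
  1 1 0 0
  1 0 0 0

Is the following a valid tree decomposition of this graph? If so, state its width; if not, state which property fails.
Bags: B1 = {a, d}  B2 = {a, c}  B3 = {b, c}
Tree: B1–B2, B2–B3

Checking the three conditions: (i) the bags cover all of {a, b, c, d}; (ii) for each edge, some bag contains both endpoints; (iii) the bags containing any fixed vertex form a subtree. All hold, so the decomposition is valid with width 2 − 1 = 1.

Yes; width 1.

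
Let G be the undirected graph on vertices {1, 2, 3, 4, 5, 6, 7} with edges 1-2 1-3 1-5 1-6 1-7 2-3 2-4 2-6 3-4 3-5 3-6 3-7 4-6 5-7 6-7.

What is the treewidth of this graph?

A width-3 tree decomposition is:
Bags: B1 = {1, 3, 6, 7}  B2 = {1, 2, 3, 6}  B3 = {2, 3, 4, 6}  B4 = {1, 3, 5, 7}
Tree: B1–B2, B2–B3, B1–B4
The largest bag has 4 vertices, giving width 3; this decomposition certifies tw(G) ≤ 3. On the other hand G contains the 4-clique {1, 3, 5, 7}. A clique must lie in a single bag of any decomposition, so no decomposition can have width below 3. Hence tw(G) = 3 exactly.

3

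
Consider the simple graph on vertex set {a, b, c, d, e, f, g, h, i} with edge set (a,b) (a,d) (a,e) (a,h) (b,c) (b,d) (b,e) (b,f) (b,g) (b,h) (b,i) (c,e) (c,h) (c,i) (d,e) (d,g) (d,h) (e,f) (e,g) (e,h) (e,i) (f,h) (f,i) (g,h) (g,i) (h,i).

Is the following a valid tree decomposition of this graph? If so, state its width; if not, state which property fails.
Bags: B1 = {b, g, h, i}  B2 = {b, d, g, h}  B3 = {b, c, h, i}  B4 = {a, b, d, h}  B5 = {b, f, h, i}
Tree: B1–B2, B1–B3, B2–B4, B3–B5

A tree decomposition must satisfy three properties: every vertex lies in some bag; for every edge, both endpoints lie together in some bag; and for every vertex, the bags containing it form a connected subtree. Here vertex e appears in no bag, so the decomposition is invalid.

No — vertex e appears in no bag.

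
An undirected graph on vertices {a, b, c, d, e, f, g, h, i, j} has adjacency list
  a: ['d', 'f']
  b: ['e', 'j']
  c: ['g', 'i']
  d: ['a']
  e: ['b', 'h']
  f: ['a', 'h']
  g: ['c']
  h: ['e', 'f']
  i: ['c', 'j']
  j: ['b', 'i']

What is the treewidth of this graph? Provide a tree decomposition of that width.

Every bag has size at most 2, so the width is 2 − 1 = 1 and tw(G) ≤ 1. Any graph with an edge has treewidth ≥ 1, and G has the edge g–c. Hence tw(G) = 1 exactly.

Treewidth 1.
One optimal decomposition is:
Bags: B1 = {c, g}  B2 = {c, i}  B3 = {i, j}  B4 = {b, j}  B5 = {b, e}  B6 = {e, h}  B7 = {f, h}  B8 = {a, f}  B9 = {a, d}
Tree: B1–B2, B2–B3, B3–B4, B4–B5, B5–B6, B6–B7, B7–B8, B8–B9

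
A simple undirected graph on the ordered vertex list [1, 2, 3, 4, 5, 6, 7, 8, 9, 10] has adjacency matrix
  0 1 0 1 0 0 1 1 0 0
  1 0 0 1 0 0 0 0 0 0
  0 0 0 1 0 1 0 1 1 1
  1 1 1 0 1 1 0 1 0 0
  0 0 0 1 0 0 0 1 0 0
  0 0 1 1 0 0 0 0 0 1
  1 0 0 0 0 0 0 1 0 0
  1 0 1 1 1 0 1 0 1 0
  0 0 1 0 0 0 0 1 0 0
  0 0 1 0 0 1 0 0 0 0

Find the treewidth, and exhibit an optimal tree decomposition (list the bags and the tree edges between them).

Every bag has size at most 3, so the width is 3 − 1 = 2 and tw(G) ≤ 2. On the other hand G contains the 3-clique {3, 8, 9}. A clique must lie in a single bag of any decomposition, so no decomposition can have width below 2. Combining the bounds, tw(G) = 2.

Treewidth 2.
One such decomposition:
Bags: B1 = {4, 5, 8}  B2 = {1, 4, 8}  B3 = {3, 4, 8}  B4 = {3, 4, 6}  B5 = {3, 8, 9}  B6 = {1, 2, 4}  B7 = {1, 7, 8}  B8 = {3, 6, 10}
Tree: B1–B2, B1–B3, B3–B4, B3–B5, B2–B6, B2–B7, B4–B8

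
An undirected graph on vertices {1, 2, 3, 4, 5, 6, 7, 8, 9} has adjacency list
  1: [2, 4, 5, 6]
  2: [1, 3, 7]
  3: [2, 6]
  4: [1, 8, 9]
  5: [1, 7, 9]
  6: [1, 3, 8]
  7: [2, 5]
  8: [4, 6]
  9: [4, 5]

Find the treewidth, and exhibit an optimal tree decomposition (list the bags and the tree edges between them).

Treewidth 3.
One optimal decomposition is:
Bags: B1 = {2, 3, 6, 8}  B2 = {1, 2, 6, 8}  B3 = {1, 2, 4, 8}  B4 = {1, 2, 4, 7}  B5 = {1, 4, 5, 7}  B6 = {4, 5, 7, 9}
Tree: B1–B2, B2–B3, B3–B4, B4–B5, B5–B6

Each bag holds 4 vertices, so the decomposition has width 3, which upper-bounds the treewidth. For the lower bound: the 4 vertex sets {3,6,8}, {2}, {1}, {4,5,7,9} are disjoint, each induces a connected subgraph, and every pair is joined by at least one edge of G. Contracting each set to a single vertex therefore yields K_{4} as a minor, and since treewidth is minor-monotone, tw(G) ≥ tw(K_{4}) = 3. Hence tw(G) = 3 exactly.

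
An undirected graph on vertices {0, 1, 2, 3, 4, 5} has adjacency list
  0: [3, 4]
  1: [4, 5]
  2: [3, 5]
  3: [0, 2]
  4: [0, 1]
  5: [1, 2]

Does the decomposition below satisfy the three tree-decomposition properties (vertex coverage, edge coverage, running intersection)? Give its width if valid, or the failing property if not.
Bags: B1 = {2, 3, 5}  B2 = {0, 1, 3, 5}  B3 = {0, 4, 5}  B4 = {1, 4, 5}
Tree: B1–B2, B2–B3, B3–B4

A tree decomposition must satisfy three properties: every vertex lies in some bag; for every edge, both endpoints lie together in some bag; and for every vertex, the bags containing it form a connected subtree. Here bags containing vertex 1 are not connected in the tree, so the decomposition is invalid.

No — bags containing vertex 1 are not connected in the tree.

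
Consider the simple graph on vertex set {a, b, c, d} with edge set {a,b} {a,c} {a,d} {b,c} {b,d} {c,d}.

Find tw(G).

3

A width-3 tree decomposition is:
Bags: B1 = {a, b, c, d}
Tree: (single bag)
With just one bag of size 4, the width is 4 − 1 = 3, so tw(G) ≤ 3. Conversely, {a, b, c, d} is a clique of size 4, and the vertices of any clique must share a bag in every tree decomposition; so some bag has ≥ 4 vertices and tw(G) ≥ 3. Hence tw(G) = 3 exactly.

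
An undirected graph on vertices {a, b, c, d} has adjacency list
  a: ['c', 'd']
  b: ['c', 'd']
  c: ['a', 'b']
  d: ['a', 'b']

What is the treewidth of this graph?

2

A width-2 tree decomposition is:
Bags: B1 = {a, b, c}  B2 = {a, b, d}
Tree: B1–B2
The largest bag has 3 vertices, giving width 2; this decomposition certifies tw(G) ≤ 2. Since a–c–b–d–a is a cycle in G, G is not acyclic. Forests are exactly the graphs of treewidth ≤ 1, so tw(G) ≥ 2. Therefore the treewidth is 2.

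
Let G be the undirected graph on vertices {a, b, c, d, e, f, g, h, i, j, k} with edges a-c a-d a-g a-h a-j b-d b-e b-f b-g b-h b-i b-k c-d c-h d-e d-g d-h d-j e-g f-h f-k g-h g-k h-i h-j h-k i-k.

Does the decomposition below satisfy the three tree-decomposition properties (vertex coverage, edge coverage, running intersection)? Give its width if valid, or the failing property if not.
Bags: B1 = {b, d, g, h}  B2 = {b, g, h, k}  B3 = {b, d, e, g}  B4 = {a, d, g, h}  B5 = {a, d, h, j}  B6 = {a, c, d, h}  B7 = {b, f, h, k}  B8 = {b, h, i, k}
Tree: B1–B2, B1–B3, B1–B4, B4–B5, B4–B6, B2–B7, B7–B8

Checking the three conditions: (i) the bags cover all of {a, b, c, d, e, f, g, h, i, j, k}; (ii) for each edge, some bag contains both endpoints; (iii) the bags containing any fixed vertex form a subtree. All hold, so the decomposition is valid with width 4 − 1 = 3.

Yes; width 3.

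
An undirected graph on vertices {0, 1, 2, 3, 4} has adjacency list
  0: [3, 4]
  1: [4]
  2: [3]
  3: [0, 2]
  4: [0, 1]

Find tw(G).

A width-1 tree decomposition is:
Bags: B1 = {1, 4}  B2 = {0, 4}  B3 = {0, 3}  B4 = {2, 3}
Tree: B1–B2, B2–B3, B3–B4
Each bag holds 2 vertices, so the decomposition has width 1, which upper-bounds the treewidth. Since G has at least one edge (e.g. 1–4), it is not an edgeless graph, so tw(G) ≥ 1. The upper and lower bounds meet at 1, so that is the treewidth.

1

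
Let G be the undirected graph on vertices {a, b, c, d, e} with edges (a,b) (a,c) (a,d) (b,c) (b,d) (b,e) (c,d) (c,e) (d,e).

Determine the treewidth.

3

A width-3 tree decomposition is:
Bags: B1 = {a, b, c, d}  B2 = {b, c, d, e}
Tree: B1–B2
The largest bag has 4 vertices, giving width 3; this decomposition certifies tw(G) ≤ 3. For the lower bound, the 4 vertices {b, c, d, e} are pairwise adjacent, and any tree decomposition puts a clique entirely inside one bag — forcing width ≥ 3. Hence tw(G) = 3 exactly.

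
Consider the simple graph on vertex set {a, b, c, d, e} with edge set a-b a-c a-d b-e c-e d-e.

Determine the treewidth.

2

A width-2 tree decomposition is:
Bags: B1 = {a, b, e}  B2 = {a, c, e}  B3 = {a, d, e}
Tree: B1–B2, B2–B3
The largest bag has 3 vertices, giving width 2; this decomposition certifies tw(G) ≤ 2. Since b–e–c–a–b is a cycle in G, G is not acyclic. Forests are exactly the graphs of treewidth ≤ 1, so tw(G) ≥ 2. Combining the bounds, tw(G) = 2.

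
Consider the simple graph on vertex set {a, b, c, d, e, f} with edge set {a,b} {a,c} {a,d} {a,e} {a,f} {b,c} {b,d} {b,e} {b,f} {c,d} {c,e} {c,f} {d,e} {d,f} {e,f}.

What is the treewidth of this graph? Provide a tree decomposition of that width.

A single bag containing all 6 vertices is trivially a valid decomposition of width 5. On the other hand G contains the 6-clique {a, b, c, d, e, f}. A clique must lie in a single bag of any decomposition, so no decomposition can have width below 5. The upper and lower bounds meet at 5, so that is the treewidth.

Treewidth 5.
One such decomposition:
Bags: B1 = {a, b, c, d, e, f}
Tree: (single bag)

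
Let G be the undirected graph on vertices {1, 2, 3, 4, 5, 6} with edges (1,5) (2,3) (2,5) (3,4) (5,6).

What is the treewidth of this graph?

A width-1 tree decomposition is:
Bags: B1 = {1, 5}  B2 = {2, 5}  B3 = {2, 3}  B4 = {5, 6}  B5 = {3, 4}
Tree: B1–B2, B2–B3, B1–B4, B3–B5
Every bag has size at most 2, so the width is 2 − 1 = 1 and tw(G) ≤ 1. G has an edge, so its treewidth is at least 1. Hence tw(G) = 1 exactly.

1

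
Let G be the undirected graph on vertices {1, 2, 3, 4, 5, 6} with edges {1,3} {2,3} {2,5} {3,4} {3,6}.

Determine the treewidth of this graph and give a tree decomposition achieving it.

Every bag has size at most 2, so the width is 2 − 1 = 1 and tw(G) ≤ 1. G has an edge, so its treewidth is at least 1. Therefore the treewidth is 1.

Treewidth 1.
One such decomposition:
Bags: B1 = {1, 3}  B2 = {2, 3}  B3 = {2, 5}  B4 = {3, 4}  B5 = {3, 6}
Tree: B1–B2, B2–B3, B2–B4, B4–B5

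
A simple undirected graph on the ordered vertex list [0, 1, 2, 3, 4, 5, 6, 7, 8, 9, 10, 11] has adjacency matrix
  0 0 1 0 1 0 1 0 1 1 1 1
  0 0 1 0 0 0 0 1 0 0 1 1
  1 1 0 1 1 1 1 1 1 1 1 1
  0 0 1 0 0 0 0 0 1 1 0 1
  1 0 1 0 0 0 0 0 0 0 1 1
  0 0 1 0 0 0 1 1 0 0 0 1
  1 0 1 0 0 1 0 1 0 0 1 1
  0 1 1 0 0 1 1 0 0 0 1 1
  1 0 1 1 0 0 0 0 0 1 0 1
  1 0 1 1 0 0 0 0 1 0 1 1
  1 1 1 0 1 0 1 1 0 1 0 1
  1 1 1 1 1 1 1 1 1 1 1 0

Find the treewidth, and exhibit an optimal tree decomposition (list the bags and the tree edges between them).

Treewidth 4.
One such decomposition:
Bags: B1 = {0, 2, 6, 10, 11}  B2 = {2, 6, 7, 10, 11}  B3 = {0, 2, 4, 10, 11}  B4 = {0, 2, 9, 10, 11}  B5 = {1, 2, 7, 10, 11}  B6 = {0, 2, 8, 9, 11}  B7 = {2, 3, 8, 9, 11}  B8 = {2, 5, 6, 7, 11}
Tree: B1–B2, B1–B3, B3–B4, B2–B5, B4–B6, B6–B7, B2–B8

The largest bag has 5 vertices, giving width 4; this decomposition certifies tw(G) ≤ 4. Conversely, {0, 2, 8, 9, 11} is a clique of size 5, and the vertices of any clique must share a bag in every tree decomposition; so some bag has ≥ 5 vertices and tw(G) ≥ 4. Hence tw(G) = 4 exactly.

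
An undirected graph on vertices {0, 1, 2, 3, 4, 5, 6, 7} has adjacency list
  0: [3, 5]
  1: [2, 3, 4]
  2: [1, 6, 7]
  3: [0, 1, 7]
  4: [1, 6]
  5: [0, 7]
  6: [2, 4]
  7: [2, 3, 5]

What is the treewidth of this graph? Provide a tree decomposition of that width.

Treewidth 2.
One optimal decomposition is:
Bags: B1 = {2, 4, 6}  B2 = {1, 2, 4}  B3 = {1, 2, 7}  B4 = {1, 3, 7}  B5 = {3, 5, 7}  B6 = {0, 3, 5}
Tree: B1–B2, B2–B3, B3–B4, B4–B5, B5–B6

Every bag has size at most 3, so the width is 3 − 1 = 2 and tw(G) ≤ 2. The edges 6–4–1–2–6 form a cycle, so G is not a tree and its treewidth is at least 2. Hence tw(G) = 2 exactly.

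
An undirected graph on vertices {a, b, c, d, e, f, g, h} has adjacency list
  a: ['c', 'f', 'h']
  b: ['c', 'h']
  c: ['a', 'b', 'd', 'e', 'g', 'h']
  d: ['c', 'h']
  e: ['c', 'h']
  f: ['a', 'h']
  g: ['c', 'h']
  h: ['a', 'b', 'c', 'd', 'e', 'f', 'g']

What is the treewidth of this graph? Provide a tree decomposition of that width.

Treewidth 2.
Bags: B1 = {a, c, h}  B2 = {b, c, h}  B3 = {a, f, h}  B4 = {c, g, h}  B5 = {c, e, h}  B6 = {c, d, h}
Tree: B1–B2, B1–B3, B2–B4, B2–B5, B2–B6

The largest bag has 3 vertices, giving width 2; this decomposition certifies tw(G) ≤ 2. For the lower bound, the 3 vertices {c, d, h} are pairwise adjacent, and any tree decomposition puts a clique entirely inside one bag — forcing width ≥ 2. Hence tw(G) = 2 exactly.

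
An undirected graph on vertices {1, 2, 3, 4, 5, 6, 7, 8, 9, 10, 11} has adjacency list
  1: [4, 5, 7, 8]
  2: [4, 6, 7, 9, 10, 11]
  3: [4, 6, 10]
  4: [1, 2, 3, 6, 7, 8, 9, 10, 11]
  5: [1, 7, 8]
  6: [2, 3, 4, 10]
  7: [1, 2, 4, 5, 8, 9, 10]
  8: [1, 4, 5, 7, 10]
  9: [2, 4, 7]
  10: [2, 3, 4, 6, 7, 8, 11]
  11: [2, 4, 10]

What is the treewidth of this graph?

A width-3 tree decomposition is:
Bags: B1 = {2, 4, 7, 10}  B2 = {2, 4, 6, 10}  B3 = {2, 4, 10, 11}  B4 = {3, 4, 6, 10}  B5 = {2, 4, 7, 9}  B6 = {4, 7, 8, 10}  B7 = {1, 4, 7, 8}  B8 = {1, 5, 7, 8}
Tree: B1–B2, B1–B3, B2–B4, B1–B5, B1–B6, B6–B7, B7–B8
The largest bag has 4 vertices, giving width 3; this decomposition certifies tw(G) ≤ 3. On the other hand G contains the 4-clique {1, 4, 7, 8}. A clique must lie in a single bag of any decomposition, so no decomposition can have width below 3. Therefore the treewidth is 3.

3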